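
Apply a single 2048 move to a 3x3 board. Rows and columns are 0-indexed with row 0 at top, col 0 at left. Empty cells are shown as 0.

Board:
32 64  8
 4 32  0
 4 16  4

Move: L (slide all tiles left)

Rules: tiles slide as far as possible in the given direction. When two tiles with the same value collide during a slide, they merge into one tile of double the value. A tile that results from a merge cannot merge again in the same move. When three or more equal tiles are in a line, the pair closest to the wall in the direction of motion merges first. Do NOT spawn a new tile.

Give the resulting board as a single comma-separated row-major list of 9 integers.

Answer: 32, 64, 8, 4, 32, 0, 4, 16, 4

Derivation:
Slide left:
row 0: [32, 64, 8] -> [32, 64, 8]
row 1: [4, 32, 0] -> [4, 32, 0]
row 2: [4, 16, 4] -> [4, 16, 4]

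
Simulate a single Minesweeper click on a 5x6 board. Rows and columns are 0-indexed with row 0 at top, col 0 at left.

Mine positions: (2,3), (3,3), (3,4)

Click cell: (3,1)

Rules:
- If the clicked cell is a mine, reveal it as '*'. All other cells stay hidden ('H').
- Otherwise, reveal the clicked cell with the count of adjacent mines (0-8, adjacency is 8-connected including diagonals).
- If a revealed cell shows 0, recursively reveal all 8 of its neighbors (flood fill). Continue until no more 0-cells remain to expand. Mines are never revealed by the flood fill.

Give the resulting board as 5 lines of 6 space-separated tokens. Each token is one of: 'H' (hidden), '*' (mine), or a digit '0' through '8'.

0 0 0 0 0 0
0 0 1 1 1 0
0 0 2 H 3 1
0 0 2 H H H
0 0 1 H H H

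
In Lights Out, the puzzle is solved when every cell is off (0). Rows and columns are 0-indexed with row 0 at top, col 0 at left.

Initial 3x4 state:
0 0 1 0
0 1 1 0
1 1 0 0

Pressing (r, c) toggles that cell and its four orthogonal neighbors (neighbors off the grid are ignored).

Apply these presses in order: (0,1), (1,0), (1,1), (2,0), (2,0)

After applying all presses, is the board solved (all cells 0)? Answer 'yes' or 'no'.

After press 1 at (0,1):
1 1 0 0
0 0 1 0
1 1 0 0

After press 2 at (1,0):
0 1 0 0
1 1 1 0
0 1 0 0

After press 3 at (1,1):
0 0 0 0
0 0 0 0
0 0 0 0

After press 4 at (2,0):
0 0 0 0
1 0 0 0
1 1 0 0

After press 5 at (2,0):
0 0 0 0
0 0 0 0
0 0 0 0

Lights still on: 0

Answer: yes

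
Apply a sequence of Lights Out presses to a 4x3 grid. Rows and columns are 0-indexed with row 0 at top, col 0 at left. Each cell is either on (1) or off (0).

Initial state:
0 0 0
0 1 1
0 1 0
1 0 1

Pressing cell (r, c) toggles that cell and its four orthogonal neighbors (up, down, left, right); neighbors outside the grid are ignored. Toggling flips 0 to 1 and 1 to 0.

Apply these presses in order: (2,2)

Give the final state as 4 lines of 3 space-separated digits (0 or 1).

After press 1 at (2,2):
0 0 0
0 1 0
0 0 1
1 0 0

Answer: 0 0 0
0 1 0
0 0 1
1 0 0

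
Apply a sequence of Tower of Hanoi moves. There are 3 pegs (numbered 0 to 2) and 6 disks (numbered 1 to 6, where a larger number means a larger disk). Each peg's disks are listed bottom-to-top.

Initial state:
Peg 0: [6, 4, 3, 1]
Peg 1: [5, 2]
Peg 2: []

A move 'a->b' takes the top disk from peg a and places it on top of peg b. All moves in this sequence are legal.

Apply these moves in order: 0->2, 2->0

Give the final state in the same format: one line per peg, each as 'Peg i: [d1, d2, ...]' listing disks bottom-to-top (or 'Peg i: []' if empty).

Answer: Peg 0: [6, 4, 3, 1]
Peg 1: [5, 2]
Peg 2: []

Derivation:
After move 1 (0->2):
Peg 0: [6, 4, 3]
Peg 1: [5, 2]
Peg 2: [1]

After move 2 (2->0):
Peg 0: [6, 4, 3, 1]
Peg 1: [5, 2]
Peg 2: []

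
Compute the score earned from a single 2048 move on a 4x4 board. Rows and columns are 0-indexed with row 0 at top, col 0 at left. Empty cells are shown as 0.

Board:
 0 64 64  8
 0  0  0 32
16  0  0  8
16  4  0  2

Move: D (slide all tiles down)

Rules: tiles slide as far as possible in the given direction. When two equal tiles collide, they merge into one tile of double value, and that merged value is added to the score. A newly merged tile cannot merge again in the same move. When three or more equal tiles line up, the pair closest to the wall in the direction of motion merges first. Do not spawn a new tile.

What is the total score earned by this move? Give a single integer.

Slide down:
col 0: [0, 0, 16, 16] -> [0, 0, 0, 32]  score +32 (running 32)
col 1: [64, 0, 0, 4] -> [0, 0, 64, 4]  score +0 (running 32)
col 2: [64, 0, 0, 0] -> [0, 0, 0, 64]  score +0 (running 32)
col 3: [8, 32, 8, 2] -> [8, 32, 8, 2]  score +0 (running 32)
Board after move:
 0  0  0  8
 0  0  0 32
 0 64  0  8
32  4 64  2

Answer: 32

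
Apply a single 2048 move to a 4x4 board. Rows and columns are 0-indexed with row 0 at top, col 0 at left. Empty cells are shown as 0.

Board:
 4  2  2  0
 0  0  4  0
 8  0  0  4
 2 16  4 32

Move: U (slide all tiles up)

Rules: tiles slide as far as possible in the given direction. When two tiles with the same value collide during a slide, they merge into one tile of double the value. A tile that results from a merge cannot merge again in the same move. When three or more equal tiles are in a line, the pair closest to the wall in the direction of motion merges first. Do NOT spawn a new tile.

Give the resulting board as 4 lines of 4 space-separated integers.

Slide up:
col 0: [4, 0, 8, 2] -> [4, 8, 2, 0]
col 1: [2, 0, 0, 16] -> [2, 16, 0, 0]
col 2: [2, 4, 0, 4] -> [2, 8, 0, 0]
col 3: [0, 0, 4, 32] -> [4, 32, 0, 0]

Answer:  4  2  2  4
 8 16  8 32
 2  0  0  0
 0  0  0  0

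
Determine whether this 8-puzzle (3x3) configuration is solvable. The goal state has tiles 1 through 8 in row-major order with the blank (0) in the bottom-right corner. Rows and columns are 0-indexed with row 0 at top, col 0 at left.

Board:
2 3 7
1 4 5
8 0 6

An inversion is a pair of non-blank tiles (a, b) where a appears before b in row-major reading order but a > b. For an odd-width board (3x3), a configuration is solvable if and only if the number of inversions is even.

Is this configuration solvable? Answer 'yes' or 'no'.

Inversions (pairs i<j in row-major order where tile[i] > tile[j] > 0): 7
7 is odd, so the puzzle is not solvable.

Answer: no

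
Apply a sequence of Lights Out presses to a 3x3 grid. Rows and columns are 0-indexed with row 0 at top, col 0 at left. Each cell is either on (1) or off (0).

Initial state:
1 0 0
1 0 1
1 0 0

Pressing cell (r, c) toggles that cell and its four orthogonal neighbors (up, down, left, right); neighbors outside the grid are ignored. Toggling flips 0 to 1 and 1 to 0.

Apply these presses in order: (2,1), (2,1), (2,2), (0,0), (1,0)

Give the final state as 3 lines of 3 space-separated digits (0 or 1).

Answer: 1 1 0
1 1 0
0 1 1

Derivation:
After press 1 at (2,1):
1 0 0
1 1 1
0 1 1

After press 2 at (2,1):
1 0 0
1 0 1
1 0 0

After press 3 at (2,2):
1 0 0
1 0 0
1 1 1

After press 4 at (0,0):
0 1 0
0 0 0
1 1 1

After press 5 at (1,0):
1 1 0
1 1 0
0 1 1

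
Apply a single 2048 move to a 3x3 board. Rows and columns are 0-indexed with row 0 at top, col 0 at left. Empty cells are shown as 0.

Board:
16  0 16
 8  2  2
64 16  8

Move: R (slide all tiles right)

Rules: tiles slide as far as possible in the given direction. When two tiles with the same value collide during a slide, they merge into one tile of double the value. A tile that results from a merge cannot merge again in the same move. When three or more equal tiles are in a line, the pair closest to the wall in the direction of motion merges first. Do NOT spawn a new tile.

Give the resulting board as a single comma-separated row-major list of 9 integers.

Slide right:
row 0: [16, 0, 16] -> [0, 0, 32]
row 1: [8, 2, 2] -> [0, 8, 4]
row 2: [64, 16, 8] -> [64, 16, 8]

Answer: 0, 0, 32, 0, 8, 4, 64, 16, 8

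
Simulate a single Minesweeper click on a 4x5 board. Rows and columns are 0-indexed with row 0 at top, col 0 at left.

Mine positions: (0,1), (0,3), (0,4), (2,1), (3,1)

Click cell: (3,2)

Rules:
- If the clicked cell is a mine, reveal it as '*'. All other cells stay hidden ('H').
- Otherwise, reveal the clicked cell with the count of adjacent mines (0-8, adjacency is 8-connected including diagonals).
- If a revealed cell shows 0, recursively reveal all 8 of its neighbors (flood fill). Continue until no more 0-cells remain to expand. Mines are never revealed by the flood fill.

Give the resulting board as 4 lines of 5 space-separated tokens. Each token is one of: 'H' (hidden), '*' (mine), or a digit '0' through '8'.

H H H H H
H H H H H
H H H H H
H H 2 H H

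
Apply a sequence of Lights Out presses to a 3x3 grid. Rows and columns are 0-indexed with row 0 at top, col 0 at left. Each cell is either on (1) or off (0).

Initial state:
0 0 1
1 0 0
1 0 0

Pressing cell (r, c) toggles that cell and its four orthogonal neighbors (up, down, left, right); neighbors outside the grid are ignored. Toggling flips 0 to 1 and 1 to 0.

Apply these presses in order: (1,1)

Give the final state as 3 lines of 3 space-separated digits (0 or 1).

After press 1 at (1,1):
0 1 1
0 1 1
1 1 0

Answer: 0 1 1
0 1 1
1 1 0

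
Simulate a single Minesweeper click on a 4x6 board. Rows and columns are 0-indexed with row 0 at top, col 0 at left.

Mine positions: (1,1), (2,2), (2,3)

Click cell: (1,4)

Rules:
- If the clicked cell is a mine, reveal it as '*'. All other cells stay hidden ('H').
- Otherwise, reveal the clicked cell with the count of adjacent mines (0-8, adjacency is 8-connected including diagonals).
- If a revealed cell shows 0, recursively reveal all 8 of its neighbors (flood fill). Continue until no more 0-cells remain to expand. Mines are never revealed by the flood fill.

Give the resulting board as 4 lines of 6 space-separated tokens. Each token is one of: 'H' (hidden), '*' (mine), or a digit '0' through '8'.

H H H H H H
H H H H 1 H
H H H H H H
H H H H H H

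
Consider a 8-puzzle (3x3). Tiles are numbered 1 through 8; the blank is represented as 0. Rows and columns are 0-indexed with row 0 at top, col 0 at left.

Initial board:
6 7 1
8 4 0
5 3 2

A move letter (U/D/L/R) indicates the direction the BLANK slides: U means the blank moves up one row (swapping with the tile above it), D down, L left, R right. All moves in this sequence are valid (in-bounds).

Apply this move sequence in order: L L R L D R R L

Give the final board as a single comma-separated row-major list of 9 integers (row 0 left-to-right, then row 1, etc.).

After move 1 (L):
6 7 1
8 0 4
5 3 2

After move 2 (L):
6 7 1
0 8 4
5 3 2

After move 3 (R):
6 7 1
8 0 4
5 3 2

After move 4 (L):
6 7 1
0 8 4
5 3 2

After move 5 (D):
6 7 1
5 8 4
0 3 2

After move 6 (R):
6 7 1
5 8 4
3 0 2

After move 7 (R):
6 7 1
5 8 4
3 2 0

After move 8 (L):
6 7 1
5 8 4
3 0 2

Answer: 6, 7, 1, 5, 8, 4, 3, 0, 2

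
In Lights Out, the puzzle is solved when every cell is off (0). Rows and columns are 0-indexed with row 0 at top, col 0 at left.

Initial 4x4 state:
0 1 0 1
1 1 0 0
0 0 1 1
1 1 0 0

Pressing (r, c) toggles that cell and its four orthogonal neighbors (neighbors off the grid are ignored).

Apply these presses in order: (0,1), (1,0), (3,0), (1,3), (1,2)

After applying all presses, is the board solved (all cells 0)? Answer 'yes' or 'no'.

Answer: yes

Derivation:
After press 1 at (0,1):
1 0 1 1
1 0 0 0
0 0 1 1
1 1 0 0

After press 2 at (1,0):
0 0 1 1
0 1 0 0
1 0 1 1
1 1 0 0

After press 3 at (3,0):
0 0 1 1
0 1 0 0
0 0 1 1
0 0 0 0

After press 4 at (1,3):
0 0 1 0
0 1 1 1
0 0 1 0
0 0 0 0

After press 5 at (1,2):
0 0 0 0
0 0 0 0
0 0 0 0
0 0 0 0

Lights still on: 0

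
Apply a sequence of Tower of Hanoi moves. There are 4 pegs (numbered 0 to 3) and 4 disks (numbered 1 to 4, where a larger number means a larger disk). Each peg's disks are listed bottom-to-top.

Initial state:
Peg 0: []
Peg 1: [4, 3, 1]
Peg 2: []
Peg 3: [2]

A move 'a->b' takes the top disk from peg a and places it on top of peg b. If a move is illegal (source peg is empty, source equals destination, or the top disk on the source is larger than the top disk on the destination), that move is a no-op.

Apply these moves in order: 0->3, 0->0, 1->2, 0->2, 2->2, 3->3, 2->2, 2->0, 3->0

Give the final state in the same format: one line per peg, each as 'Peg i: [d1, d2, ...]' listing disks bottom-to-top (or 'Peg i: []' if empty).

Answer: Peg 0: [1]
Peg 1: [4, 3]
Peg 2: []
Peg 3: [2]

Derivation:
After move 1 (0->3):
Peg 0: []
Peg 1: [4, 3, 1]
Peg 2: []
Peg 3: [2]

After move 2 (0->0):
Peg 0: []
Peg 1: [4, 3, 1]
Peg 2: []
Peg 3: [2]

After move 3 (1->2):
Peg 0: []
Peg 1: [4, 3]
Peg 2: [1]
Peg 3: [2]

After move 4 (0->2):
Peg 0: []
Peg 1: [4, 3]
Peg 2: [1]
Peg 3: [2]

After move 5 (2->2):
Peg 0: []
Peg 1: [4, 3]
Peg 2: [1]
Peg 3: [2]

After move 6 (3->3):
Peg 0: []
Peg 1: [4, 3]
Peg 2: [1]
Peg 3: [2]

After move 7 (2->2):
Peg 0: []
Peg 1: [4, 3]
Peg 2: [1]
Peg 3: [2]

After move 8 (2->0):
Peg 0: [1]
Peg 1: [4, 3]
Peg 2: []
Peg 3: [2]

After move 9 (3->0):
Peg 0: [1]
Peg 1: [4, 3]
Peg 2: []
Peg 3: [2]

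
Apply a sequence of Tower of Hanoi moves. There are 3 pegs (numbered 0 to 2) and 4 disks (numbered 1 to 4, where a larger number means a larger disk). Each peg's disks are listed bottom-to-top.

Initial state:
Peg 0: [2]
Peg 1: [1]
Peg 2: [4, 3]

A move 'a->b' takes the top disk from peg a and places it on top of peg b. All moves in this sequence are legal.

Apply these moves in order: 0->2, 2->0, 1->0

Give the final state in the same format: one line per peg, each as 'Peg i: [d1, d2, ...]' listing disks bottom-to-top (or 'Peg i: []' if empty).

Answer: Peg 0: [2, 1]
Peg 1: []
Peg 2: [4, 3]

Derivation:
After move 1 (0->2):
Peg 0: []
Peg 1: [1]
Peg 2: [4, 3, 2]

After move 2 (2->0):
Peg 0: [2]
Peg 1: [1]
Peg 2: [4, 3]

After move 3 (1->0):
Peg 0: [2, 1]
Peg 1: []
Peg 2: [4, 3]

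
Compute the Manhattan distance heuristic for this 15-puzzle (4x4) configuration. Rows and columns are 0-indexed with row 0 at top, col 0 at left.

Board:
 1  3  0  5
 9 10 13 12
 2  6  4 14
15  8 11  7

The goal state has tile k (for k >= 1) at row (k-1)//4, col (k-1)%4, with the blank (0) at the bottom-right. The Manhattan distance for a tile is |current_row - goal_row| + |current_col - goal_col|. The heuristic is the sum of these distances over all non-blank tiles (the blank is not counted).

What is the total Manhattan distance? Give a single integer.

Tile 1: (0,0)->(0,0) = 0
Tile 3: (0,1)->(0,2) = 1
Tile 5: (0,3)->(1,0) = 4
Tile 9: (1,0)->(2,0) = 1
Tile 10: (1,1)->(2,1) = 1
Tile 13: (1,2)->(3,0) = 4
Tile 12: (1,3)->(2,3) = 1
Tile 2: (2,0)->(0,1) = 3
Tile 6: (2,1)->(1,1) = 1
Tile 4: (2,2)->(0,3) = 3
Tile 14: (2,3)->(3,1) = 3
Tile 15: (3,0)->(3,2) = 2
Tile 8: (3,1)->(1,3) = 4
Tile 11: (3,2)->(2,2) = 1
Tile 7: (3,3)->(1,2) = 3
Sum: 0 + 1 + 4 + 1 + 1 + 4 + 1 + 3 + 1 + 3 + 3 + 2 + 4 + 1 + 3 = 32

Answer: 32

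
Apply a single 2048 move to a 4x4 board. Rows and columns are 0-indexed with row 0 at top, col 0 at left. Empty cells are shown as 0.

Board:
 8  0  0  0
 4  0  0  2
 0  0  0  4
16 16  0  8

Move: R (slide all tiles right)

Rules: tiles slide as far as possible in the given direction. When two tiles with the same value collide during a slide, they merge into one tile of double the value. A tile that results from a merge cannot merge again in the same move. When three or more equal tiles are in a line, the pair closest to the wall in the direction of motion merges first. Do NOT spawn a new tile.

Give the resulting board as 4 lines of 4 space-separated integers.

Slide right:
row 0: [8, 0, 0, 0] -> [0, 0, 0, 8]
row 1: [4, 0, 0, 2] -> [0, 0, 4, 2]
row 2: [0, 0, 0, 4] -> [0, 0, 0, 4]
row 3: [16, 16, 0, 8] -> [0, 0, 32, 8]

Answer:  0  0  0  8
 0  0  4  2
 0  0  0  4
 0  0 32  8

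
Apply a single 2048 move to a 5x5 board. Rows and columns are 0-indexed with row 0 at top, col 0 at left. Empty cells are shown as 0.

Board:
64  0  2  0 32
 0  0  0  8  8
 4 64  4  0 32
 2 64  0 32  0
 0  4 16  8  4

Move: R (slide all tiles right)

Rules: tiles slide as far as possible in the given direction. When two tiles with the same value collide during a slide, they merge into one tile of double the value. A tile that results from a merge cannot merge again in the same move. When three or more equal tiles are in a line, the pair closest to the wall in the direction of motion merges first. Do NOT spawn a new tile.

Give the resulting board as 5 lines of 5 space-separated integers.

Slide right:
row 0: [64, 0, 2, 0, 32] -> [0, 0, 64, 2, 32]
row 1: [0, 0, 0, 8, 8] -> [0, 0, 0, 0, 16]
row 2: [4, 64, 4, 0, 32] -> [0, 4, 64, 4, 32]
row 3: [2, 64, 0, 32, 0] -> [0, 0, 2, 64, 32]
row 4: [0, 4, 16, 8, 4] -> [0, 4, 16, 8, 4]

Answer:  0  0 64  2 32
 0  0  0  0 16
 0  4 64  4 32
 0  0  2 64 32
 0  4 16  8  4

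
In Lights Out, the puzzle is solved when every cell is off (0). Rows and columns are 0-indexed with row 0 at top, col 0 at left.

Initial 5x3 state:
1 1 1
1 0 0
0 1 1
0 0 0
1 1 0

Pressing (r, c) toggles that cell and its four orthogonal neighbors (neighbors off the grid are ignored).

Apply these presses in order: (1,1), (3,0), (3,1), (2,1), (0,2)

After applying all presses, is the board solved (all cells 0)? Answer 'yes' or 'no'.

Answer: no

Derivation:
After press 1 at (1,1):
1 0 1
0 1 1
0 0 1
0 0 0
1 1 0

After press 2 at (3,0):
1 0 1
0 1 1
1 0 1
1 1 0
0 1 0

After press 3 at (3,1):
1 0 1
0 1 1
1 1 1
0 0 1
0 0 0

After press 4 at (2,1):
1 0 1
0 0 1
0 0 0
0 1 1
0 0 0

After press 5 at (0,2):
1 1 0
0 0 0
0 0 0
0 1 1
0 0 0

Lights still on: 4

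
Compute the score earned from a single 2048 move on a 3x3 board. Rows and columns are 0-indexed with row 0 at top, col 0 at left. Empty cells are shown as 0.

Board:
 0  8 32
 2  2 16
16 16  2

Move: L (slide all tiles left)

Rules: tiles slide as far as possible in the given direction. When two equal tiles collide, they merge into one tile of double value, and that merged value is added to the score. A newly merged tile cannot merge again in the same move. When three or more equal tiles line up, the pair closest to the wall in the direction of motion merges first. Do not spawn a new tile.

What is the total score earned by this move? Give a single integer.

Answer: 36

Derivation:
Slide left:
row 0: [0, 8, 32] -> [8, 32, 0]  score +0 (running 0)
row 1: [2, 2, 16] -> [4, 16, 0]  score +4 (running 4)
row 2: [16, 16, 2] -> [32, 2, 0]  score +32 (running 36)
Board after move:
 8 32  0
 4 16  0
32  2  0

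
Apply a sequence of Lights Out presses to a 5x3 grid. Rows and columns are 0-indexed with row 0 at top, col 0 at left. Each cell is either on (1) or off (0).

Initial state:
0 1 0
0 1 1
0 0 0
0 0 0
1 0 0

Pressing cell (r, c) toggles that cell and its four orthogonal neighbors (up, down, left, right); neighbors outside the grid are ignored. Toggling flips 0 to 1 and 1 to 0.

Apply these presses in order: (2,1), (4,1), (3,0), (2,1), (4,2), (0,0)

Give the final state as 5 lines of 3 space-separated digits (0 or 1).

After press 1 at (2,1):
0 1 0
0 0 1
1 1 1
0 1 0
1 0 0

After press 2 at (4,1):
0 1 0
0 0 1
1 1 1
0 0 0
0 1 1

After press 3 at (3,0):
0 1 0
0 0 1
0 1 1
1 1 0
1 1 1

After press 4 at (2,1):
0 1 0
0 1 1
1 0 0
1 0 0
1 1 1

After press 5 at (4,2):
0 1 0
0 1 1
1 0 0
1 0 1
1 0 0

After press 6 at (0,0):
1 0 0
1 1 1
1 0 0
1 0 1
1 0 0

Answer: 1 0 0
1 1 1
1 0 0
1 0 1
1 0 0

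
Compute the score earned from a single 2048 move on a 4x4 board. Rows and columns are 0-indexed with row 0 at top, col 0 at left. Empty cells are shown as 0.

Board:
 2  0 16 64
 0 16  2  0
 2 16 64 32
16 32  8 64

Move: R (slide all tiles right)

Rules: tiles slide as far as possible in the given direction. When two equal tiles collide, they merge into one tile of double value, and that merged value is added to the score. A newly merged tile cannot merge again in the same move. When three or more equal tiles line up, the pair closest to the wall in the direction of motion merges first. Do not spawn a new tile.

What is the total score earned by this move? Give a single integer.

Answer: 0

Derivation:
Slide right:
row 0: [2, 0, 16, 64] -> [0, 2, 16, 64]  score +0 (running 0)
row 1: [0, 16, 2, 0] -> [0, 0, 16, 2]  score +0 (running 0)
row 2: [2, 16, 64, 32] -> [2, 16, 64, 32]  score +0 (running 0)
row 3: [16, 32, 8, 64] -> [16, 32, 8, 64]  score +0 (running 0)
Board after move:
 0  2 16 64
 0  0 16  2
 2 16 64 32
16 32  8 64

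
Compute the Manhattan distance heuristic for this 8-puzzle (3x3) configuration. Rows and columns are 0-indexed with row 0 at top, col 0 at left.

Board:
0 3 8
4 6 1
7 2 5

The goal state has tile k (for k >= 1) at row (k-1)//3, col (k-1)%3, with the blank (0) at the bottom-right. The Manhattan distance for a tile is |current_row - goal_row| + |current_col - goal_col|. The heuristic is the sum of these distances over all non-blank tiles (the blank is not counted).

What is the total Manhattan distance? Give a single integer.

Answer: 12

Derivation:
Tile 3: (0,1)->(0,2) = 1
Tile 8: (0,2)->(2,1) = 3
Tile 4: (1,0)->(1,0) = 0
Tile 6: (1,1)->(1,2) = 1
Tile 1: (1,2)->(0,0) = 3
Tile 7: (2,0)->(2,0) = 0
Tile 2: (2,1)->(0,1) = 2
Tile 5: (2,2)->(1,1) = 2
Sum: 1 + 3 + 0 + 1 + 3 + 0 + 2 + 2 = 12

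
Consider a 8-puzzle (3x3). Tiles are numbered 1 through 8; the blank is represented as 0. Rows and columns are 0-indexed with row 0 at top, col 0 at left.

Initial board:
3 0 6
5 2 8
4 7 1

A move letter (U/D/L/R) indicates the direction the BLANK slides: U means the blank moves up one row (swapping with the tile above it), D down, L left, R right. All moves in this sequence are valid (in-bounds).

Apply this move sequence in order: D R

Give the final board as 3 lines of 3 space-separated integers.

Answer: 3 2 6
5 8 0
4 7 1

Derivation:
After move 1 (D):
3 2 6
5 0 8
4 7 1

After move 2 (R):
3 2 6
5 8 0
4 7 1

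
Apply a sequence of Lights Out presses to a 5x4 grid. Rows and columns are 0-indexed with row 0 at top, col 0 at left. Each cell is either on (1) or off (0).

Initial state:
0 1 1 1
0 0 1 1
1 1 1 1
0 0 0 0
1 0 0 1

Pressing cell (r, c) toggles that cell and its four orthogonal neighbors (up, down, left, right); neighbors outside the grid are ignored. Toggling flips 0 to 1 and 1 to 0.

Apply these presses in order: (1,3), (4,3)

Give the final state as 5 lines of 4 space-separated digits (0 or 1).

Answer: 0 1 1 0
0 0 0 0
1 1 1 0
0 0 0 1
1 0 1 0

Derivation:
After press 1 at (1,3):
0 1 1 0
0 0 0 0
1 1 1 0
0 0 0 0
1 0 0 1

After press 2 at (4,3):
0 1 1 0
0 0 0 0
1 1 1 0
0 0 0 1
1 0 1 0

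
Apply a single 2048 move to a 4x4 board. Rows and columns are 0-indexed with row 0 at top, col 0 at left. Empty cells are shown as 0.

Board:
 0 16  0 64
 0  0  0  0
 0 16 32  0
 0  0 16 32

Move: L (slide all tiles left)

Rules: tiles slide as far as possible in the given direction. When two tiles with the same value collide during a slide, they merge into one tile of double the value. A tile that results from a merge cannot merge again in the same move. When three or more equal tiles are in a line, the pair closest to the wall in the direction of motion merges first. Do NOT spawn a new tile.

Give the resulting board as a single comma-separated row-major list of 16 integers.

Slide left:
row 0: [0, 16, 0, 64] -> [16, 64, 0, 0]
row 1: [0, 0, 0, 0] -> [0, 0, 0, 0]
row 2: [0, 16, 32, 0] -> [16, 32, 0, 0]
row 3: [0, 0, 16, 32] -> [16, 32, 0, 0]

Answer: 16, 64, 0, 0, 0, 0, 0, 0, 16, 32, 0, 0, 16, 32, 0, 0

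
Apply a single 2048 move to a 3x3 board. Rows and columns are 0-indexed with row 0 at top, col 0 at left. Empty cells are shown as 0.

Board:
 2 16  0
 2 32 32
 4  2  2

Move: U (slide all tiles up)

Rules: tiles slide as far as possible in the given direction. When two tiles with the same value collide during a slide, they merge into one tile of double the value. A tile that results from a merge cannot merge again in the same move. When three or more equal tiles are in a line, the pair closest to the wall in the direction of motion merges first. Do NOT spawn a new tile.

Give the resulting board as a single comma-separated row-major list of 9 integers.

Slide up:
col 0: [2, 2, 4] -> [4, 4, 0]
col 1: [16, 32, 2] -> [16, 32, 2]
col 2: [0, 32, 2] -> [32, 2, 0]

Answer: 4, 16, 32, 4, 32, 2, 0, 2, 0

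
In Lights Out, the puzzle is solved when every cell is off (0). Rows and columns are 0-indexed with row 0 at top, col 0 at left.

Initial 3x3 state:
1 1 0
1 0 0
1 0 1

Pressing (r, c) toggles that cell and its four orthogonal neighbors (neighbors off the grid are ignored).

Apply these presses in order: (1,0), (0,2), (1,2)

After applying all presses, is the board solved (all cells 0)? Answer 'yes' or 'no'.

After press 1 at (1,0):
0 1 0
0 1 0
0 0 1

After press 2 at (0,2):
0 0 1
0 1 1
0 0 1

After press 3 at (1,2):
0 0 0
0 0 0
0 0 0

Lights still on: 0

Answer: yes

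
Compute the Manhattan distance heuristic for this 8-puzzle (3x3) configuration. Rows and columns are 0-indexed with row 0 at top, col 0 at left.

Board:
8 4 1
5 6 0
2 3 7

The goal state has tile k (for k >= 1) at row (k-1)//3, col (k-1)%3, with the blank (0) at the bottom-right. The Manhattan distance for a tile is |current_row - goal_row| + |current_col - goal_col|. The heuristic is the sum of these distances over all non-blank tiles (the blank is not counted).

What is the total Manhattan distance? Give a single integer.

Answer: 17

Derivation:
Tile 8: (0,0)->(2,1) = 3
Tile 4: (0,1)->(1,0) = 2
Tile 1: (0,2)->(0,0) = 2
Tile 5: (1,0)->(1,1) = 1
Tile 6: (1,1)->(1,2) = 1
Tile 2: (2,0)->(0,1) = 3
Tile 3: (2,1)->(0,2) = 3
Tile 7: (2,2)->(2,0) = 2
Sum: 3 + 2 + 2 + 1 + 1 + 3 + 3 + 2 = 17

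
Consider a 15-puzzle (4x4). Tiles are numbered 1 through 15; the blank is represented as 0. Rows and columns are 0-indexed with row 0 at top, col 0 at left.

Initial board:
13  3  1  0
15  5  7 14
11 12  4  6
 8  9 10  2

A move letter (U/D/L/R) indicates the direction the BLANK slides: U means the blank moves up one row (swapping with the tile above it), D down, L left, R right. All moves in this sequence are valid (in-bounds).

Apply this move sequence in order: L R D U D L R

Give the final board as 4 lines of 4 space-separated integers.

Answer: 13  3  1 14
15  5  7  0
11 12  4  6
 8  9 10  2

Derivation:
After move 1 (L):
13  3  0  1
15  5  7 14
11 12  4  6
 8  9 10  2

After move 2 (R):
13  3  1  0
15  5  7 14
11 12  4  6
 8  9 10  2

After move 3 (D):
13  3  1 14
15  5  7  0
11 12  4  6
 8  9 10  2

After move 4 (U):
13  3  1  0
15  5  7 14
11 12  4  6
 8  9 10  2

After move 5 (D):
13  3  1 14
15  5  7  0
11 12  4  6
 8  9 10  2

After move 6 (L):
13  3  1 14
15  5  0  7
11 12  4  6
 8  9 10  2

After move 7 (R):
13  3  1 14
15  5  7  0
11 12  4  6
 8  9 10  2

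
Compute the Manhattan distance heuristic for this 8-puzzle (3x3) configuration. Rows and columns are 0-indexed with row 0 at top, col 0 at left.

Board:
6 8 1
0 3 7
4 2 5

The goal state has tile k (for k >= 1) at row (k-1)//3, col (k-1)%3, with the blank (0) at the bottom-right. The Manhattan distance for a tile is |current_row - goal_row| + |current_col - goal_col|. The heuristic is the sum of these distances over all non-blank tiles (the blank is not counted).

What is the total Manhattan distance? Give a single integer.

Tile 6: (0,0)->(1,2) = 3
Tile 8: (0,1)->(2,1) = 2
Tile 1: (0,2)->(0,0) = 2
Tile 3: (1,1)->(0,2) = 2
Tile 7: (1,2)->(2,0) = 3
Tile 4: (2,0)->(1,0) = 1
Tile 2: (2,1)->(0,1) = 2
Tile 5: (2,2)->(1,1) = 2
Sum: 3 + 2 + 2 + 2 + 3 + 1 + 2 + 2 = 17

Answer: 17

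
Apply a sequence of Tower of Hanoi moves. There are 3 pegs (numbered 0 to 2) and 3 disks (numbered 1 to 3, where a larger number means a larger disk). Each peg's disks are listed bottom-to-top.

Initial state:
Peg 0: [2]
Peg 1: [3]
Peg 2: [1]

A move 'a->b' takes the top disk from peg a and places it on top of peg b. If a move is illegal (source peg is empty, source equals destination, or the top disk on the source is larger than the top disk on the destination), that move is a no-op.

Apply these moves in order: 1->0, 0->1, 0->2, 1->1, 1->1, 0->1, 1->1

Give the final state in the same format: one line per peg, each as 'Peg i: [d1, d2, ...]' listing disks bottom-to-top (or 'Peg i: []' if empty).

Answer: Peg 0: []
Peg 1: [3, 2]
Peg 2: [1]

Derivation:
After move 1 (1->0):
Peg 0: [2]
Peg 1: [3]
Peg 2: [1]

After move 2 (0->1):
Peg 0: []
Peg 1: [3, 2]
Peg 2: [1]

After move 3 (0->2):
Peg 0: []
Peg 1: [3, 2]
Peg 2: [1]

After move 4 (1->1):
Peg 0: []
Peg 1: [3, 2]
Peg 2: [1]

After move 5 (1->1):
Peg 0: []
Peg 1: [3, 2]
Peg 2: [1]

After move 6 (0->1):
Peg 0: []
Peg 1: [3, 2]
Peg 2: [1]

After move 7 (1->1):
Peg 0: []
Peg 1: [3, 2]
Peg 2: [1]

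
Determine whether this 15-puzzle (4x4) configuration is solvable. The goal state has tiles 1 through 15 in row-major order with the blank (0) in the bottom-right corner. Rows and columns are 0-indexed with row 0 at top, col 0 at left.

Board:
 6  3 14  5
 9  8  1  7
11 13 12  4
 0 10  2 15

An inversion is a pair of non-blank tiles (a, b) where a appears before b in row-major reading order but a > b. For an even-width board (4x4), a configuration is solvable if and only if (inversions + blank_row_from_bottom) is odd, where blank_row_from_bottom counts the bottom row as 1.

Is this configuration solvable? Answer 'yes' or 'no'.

Answer: yes

Derivation:
Inversions: 44
Blank is in row 3 (0-indexed from top), which is row 1 counting from the bottom (bottom = 1).
44 + 1 = 45, which is odd, so the puzzle is solvable.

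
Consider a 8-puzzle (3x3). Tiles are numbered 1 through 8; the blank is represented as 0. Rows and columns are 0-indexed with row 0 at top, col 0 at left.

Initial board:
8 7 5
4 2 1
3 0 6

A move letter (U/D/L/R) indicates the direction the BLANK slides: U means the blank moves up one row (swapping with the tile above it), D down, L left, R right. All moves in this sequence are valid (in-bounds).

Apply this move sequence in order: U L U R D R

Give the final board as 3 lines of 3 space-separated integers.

After move 1 (U):
8 7 5
4 0 1
3 2 6

After move 2 (L):
8 7 5
0 4 1
3 2 6

After move 3 (U):
0 7 5
8 4 1
3 2 6

After move 4 (R):
7 0 5
8 4 1
3 2 6

After move 5 (D):
7 4 5
8 0 1
3 2 6

After move 6 (R):
7 4 5
8 1 0
3 2 6

Answer: 7 4 5
8 1 0
3 2 6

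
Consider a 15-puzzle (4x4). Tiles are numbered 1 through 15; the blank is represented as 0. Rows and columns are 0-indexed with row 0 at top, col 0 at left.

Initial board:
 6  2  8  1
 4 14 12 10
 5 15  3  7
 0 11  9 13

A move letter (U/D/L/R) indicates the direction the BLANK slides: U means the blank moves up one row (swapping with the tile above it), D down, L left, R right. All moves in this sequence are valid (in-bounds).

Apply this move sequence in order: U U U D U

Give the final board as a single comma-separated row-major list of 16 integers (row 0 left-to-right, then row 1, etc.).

After move 1 (U):
 6  2  8  1
 4 14 12 10
 0 15  3  7
 5 11  9 13

After move 2 (U):
 6  2  8  1
 0 14 12 10
 4 15  3  7
 5 11  9 13

After move 3 (U):
 0  2  8  1
 6 14 12 10
 4 15  3  7
 5 11  9 13

After move 4 (D):
 6  2  8  1
 0 14 12 10
 4 15  3  7
 5 11  9 13

After move 5 (U):
 0  2  8  1
 6 14 12 10
 4 15  3  7
 5 11  9 13

Answer: 0, 2, 8, 1, 6, 14, 12, 10, 4, 15, 3, 7, 5, 11, 9, 13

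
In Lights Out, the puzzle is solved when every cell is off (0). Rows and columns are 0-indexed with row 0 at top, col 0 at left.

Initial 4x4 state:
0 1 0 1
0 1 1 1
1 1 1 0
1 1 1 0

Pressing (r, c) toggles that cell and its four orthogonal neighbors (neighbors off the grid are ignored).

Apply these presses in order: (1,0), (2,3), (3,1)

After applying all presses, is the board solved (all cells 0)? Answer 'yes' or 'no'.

After press 1 at (1,0):
1 1 0 1
1 0 1 1
0 1 1 0
1 1 1 0

After press 2 at (2,3):
1 1 0 1
1 0 1 0
0 1 0 1
1 1 1 1

After press 3 at (3,1):
1 1 0 1
1 0 1 0
0 0 0 1
0 0 0 1

Lights still on: 7

Answer: no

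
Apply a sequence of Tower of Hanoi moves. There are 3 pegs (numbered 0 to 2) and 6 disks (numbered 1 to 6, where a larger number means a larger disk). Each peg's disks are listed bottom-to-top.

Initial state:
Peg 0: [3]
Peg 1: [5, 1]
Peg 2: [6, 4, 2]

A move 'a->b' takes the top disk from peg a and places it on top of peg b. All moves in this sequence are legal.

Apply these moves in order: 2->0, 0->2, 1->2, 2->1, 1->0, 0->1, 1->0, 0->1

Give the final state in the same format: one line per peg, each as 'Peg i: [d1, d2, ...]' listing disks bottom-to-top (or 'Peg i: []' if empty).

After move 1 (2->0):
Peg 0: [3, 2]
Peg 1: [5, 1]
Peg 2: [6, 4]

After move 2 (0->2):
Peg 0: [3]
Peg 1: [5, 1]
Peg 2: [6, 4, 2]

After move 3 (1->2):
Peg 0: [3]
Peg 1: [5]
Peg 2: [6, 4, 2, 1]

After move 4 (2->1):
Peg 0: [3]
Peg 1: [5, 1]
Peg 2: [6, 4, 2]

After move 5 (1->0):
Peg 0: [3, 1]
Peg 1: [5]
Peg 2: [6, 4, 2]

After move 6 (0->1):
Peg 0: [3]
Peg 1: [5, 1]
Peg 2: [6, 4, 2]

After move 7 (1->0):
Peg 0: [3, 1]
Peg 1: [5]
Peg 2: [6, 4, 2]

After move 8 (0->1):
Peg 0: [3]
Peg 1: [5, 1]
Peg 2: [6, 4, 2]

Answer: Peg 0: [3]
Peg 1: [5, 1]
Peg 2: [6, 4, 2]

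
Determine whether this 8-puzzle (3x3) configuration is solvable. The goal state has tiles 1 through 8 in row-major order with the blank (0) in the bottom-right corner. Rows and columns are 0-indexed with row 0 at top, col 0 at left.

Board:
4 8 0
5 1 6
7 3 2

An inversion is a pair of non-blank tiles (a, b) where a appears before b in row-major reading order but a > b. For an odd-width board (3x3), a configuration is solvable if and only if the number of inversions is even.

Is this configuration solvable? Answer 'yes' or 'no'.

Inversions (pairs i<j in row-major order where tile[i] > tile[j] > 0): 17
17 is odd, so the puzzle is not solvable.

Answer: no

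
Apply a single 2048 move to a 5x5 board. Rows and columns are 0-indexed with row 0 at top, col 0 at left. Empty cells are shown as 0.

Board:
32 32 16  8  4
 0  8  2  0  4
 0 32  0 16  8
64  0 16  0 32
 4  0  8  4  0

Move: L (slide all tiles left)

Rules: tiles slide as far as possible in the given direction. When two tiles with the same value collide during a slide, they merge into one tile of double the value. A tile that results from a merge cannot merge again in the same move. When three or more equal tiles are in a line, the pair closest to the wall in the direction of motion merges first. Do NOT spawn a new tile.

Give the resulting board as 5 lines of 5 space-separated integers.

Answer: 64 16  8  4  0
 8  2  4  0  0
32 16  8  0  0
64 16 32  0  0
 4  8  4  0  0

Derivation:
Slide left:
row 0: [32, 32, 16, 8, 4] -> [64, 16, 8, 4, 0]
row 1: [0, 8, 2, 0, 4] -> [8, 2, 4, 0, 0]
row 2: [0, 32, 0, 16, 8] -> [32, 16, 8, 0, 0]
row 3: [64, 0, 16, 0, 32] -> [64, 16, 32, 0, 0]
row 4: [4, 0, 8, 4, 0] -> [4, 8, 4, 0, 0]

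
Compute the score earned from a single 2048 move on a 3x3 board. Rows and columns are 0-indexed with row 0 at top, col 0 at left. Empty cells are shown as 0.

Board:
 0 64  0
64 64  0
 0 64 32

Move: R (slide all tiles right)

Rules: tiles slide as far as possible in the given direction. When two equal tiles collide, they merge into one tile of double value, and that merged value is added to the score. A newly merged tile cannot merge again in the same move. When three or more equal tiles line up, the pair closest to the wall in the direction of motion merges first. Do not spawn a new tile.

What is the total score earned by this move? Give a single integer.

Slide right:
row 0: [0, 64, 0] -> [0, 0, 64]  score +0 (running 0)
row 1: [64, 64, 0] -> [0, 0, 128]  score +128 (running 128)
row 2: [0, 64, 32] -> [0, 64, 32]  score +0 (running 128)
Board after move:
  0   0  64
  0   0 128
  0  64  32

Answer: 128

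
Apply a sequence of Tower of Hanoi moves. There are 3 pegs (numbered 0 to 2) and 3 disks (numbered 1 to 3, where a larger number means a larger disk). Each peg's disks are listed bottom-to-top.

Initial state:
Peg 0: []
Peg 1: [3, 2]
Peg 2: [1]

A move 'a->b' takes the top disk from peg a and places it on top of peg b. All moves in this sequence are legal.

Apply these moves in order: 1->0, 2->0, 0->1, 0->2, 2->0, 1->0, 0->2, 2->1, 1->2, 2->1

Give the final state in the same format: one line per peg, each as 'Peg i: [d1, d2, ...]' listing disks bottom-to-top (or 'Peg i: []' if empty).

After move 1 (1->0):
Peg 0: [2]
Peg 1: [3]
Peg 2: [1]

After move 2 (2->0):
Peg 0: [2, 1]
Peg 1: [3]
Peg 2: []

After move 3 (0->1):
Peg 0: [2]
Peg 1: [3, 1]
Peg 2: []

After move 4 (0->2):
Peg 0: []
Peg 1: [3, 1]
Peg 2: [2]

After move 5 (2->0):
Peg 0: [2]
Peg 1: [3, 1]
Peg 2: []

After move 6 (1->0):
Peg 0: [2, 1]
Peg 1: [3]
Peg 2: []

After move 7 (0->2):
Peg 0: [2]
Peg 1: [3]
Peg 2: [1]

After move 8 (2->1):
Peg 0: [2]
Peg 1: [3, 1]
Peg 2: []

After move 9 (1->2):
Peg 0: [2]
Peg 1: [3]
Peg 2: [1]

After move 10 (2->1):
Peg 0: [2]
Peg 1: [3, 1]
Peg 2: []

Answer: Peg 0: [2]
Peg 1: [3, 1]
Peg 2: []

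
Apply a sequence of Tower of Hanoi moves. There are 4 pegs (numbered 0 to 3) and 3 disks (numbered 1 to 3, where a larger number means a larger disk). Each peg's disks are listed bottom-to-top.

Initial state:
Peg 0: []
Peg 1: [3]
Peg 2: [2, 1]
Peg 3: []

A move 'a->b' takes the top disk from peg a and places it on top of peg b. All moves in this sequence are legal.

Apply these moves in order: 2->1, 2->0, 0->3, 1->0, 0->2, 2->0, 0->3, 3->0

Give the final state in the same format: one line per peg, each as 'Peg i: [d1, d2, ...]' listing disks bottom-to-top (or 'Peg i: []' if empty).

After move 1 (2->1):
Peg 0: []
Peg 1: [3, 1]
Peg 2: [2]
Peg 3: []

After move 2 (2->0):
Peg 0: [2]
Peg 1: [3, 1]
Peg 2: []
Peg 3: []

After move 3 (0->3):
Peg 0: []
Peg 1: [3, 1]
Peg 2: []
Peg 3: [2]

After move 4 (1->0):
Peg 0: [1]
Peg 1: [3]
Peg 2: []
Peg 3: [2]

After move 5 (0->2):
Peg 0: []
Peg 1: [3]
Peg 2: [1]
Peg 3: [2]

After move 6 (2->0):
Peg 0: [1]
Peg 1: [3]
Peg 2: []
Peg 3: [2]

After move 7 (0->3):
Peg 0: []
Peg 1: [3]
Peg 2: []
Peg 3: [2, 1]

After move 8 (3->0):
Peg 0: [1]
Peg 1: [3]
Peg 2: []
Peg 3: [2]

Answer: Peg 0: [1]
Peg 1: [3]
Peg 2: []
Peg 3: [2]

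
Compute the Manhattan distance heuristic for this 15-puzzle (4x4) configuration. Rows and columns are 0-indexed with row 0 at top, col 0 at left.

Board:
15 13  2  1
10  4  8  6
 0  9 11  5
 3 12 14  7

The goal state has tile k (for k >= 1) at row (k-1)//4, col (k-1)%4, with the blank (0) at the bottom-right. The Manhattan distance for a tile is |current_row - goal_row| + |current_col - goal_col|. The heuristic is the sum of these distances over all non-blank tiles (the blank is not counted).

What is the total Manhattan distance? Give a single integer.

Answer: 38

Derivation:
Tile 15: at (0,0), goal (3,2), distance |0-3|+|0-2| = 5
Tile 13: at (0,1), goal (3,0), distance |0-3|+|1-0| = 4
Tile 2: at (0,2), goal (0,1), distance |0-0|+|2-1| = 1
Tile 1: at (0,3), goal (0,0), distance |0-0|+|3-0| = 3
Tile 10: at (1,0), goal (2,1), distance |1-2|+|0-1| = 2
Tile 4: at (1,1), goal (0,3), distance |1-0|+|1-3| = 3
Tile 8: at (1,2), goal (1,3), distance |1-1|+|2-3| = 1
Tile 6: at (1,3), goal (1,1), distance |1-1|+|3-1| = 2
Tile 9: at (2,1), goal (2,0), distance |2-2|+|1-0| = 1
Tile 11: at (2,2), goal (2,2), distance |2-2|+|2-2| = 0
Tile 5: at (2,3), goal (1,0), distance |2-1|+|3-0| = 4
Tile 3: at (3,0), goal (0,2), distance |3-0|+|0-2| = 5
Tile 12: at (3,1), goal (2,3), distance |3-2|+|1-3| = 3
Tile 14: at (3,2), goal (3,1), distance |3-3|+|2-1| = 1
Tile 7: at (3,3), goal (1,2), distance |3-1|+|3-2| = 3
Sum: 5 + 4 + 1 + 3 + 2 + 3 + 1 + 2 + 1 + 0 + 4 + 5 + 3 + 1 + 3 = 38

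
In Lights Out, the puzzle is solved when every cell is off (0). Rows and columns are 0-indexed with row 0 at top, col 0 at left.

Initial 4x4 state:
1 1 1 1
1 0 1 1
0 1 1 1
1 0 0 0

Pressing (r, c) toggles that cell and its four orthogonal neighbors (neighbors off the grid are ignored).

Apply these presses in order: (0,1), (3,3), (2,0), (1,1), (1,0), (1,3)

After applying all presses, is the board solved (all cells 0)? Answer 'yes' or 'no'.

Answer: no

Derivation:
After press 1 at (0,1):
0 0 0 1
1 1 1 1
0 1 1 1
1 0 0 0

After press 2 at (3,3):
0 0 0 1
1 1 1 1
0 1 1 0
1 0 1 1

After press 3 at (2,0):
0 0 0 1
0 1 1 1
1 0 1 0
0 0 1 1

After press 4 at (1,1):
0 1 0 1
1 0 0 1
1 1 1 0
0 0 1 1

After press 5 at (1,0):
1 1 0 1
0 1 0 1
0 1 1 0
0 0 1 1

After press 6 at (1,3):
1 1 0 0
0 1 1 0
0 1 1 1
0 0 1 1

Lights still on: 9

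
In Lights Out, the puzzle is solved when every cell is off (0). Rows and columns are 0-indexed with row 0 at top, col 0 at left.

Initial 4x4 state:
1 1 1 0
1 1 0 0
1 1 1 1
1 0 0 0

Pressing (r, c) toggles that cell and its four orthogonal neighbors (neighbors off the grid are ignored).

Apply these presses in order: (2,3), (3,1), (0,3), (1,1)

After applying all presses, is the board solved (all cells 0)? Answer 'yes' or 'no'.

Answer: no

Derivation:
After press 1 at (2,3):
1 1 1 0
1 1 0 1
1 1 0 0
1 0 0 1

After press 2 at (3,1):
1 1 1 0
1 1 0 1
1 0 0 0
0 1 1 1

After press 3 at (0,3):
1 1 0 1
1 1 0 0
1 0 0 0
0 1 1 1

After press 4 at (1,1):
1 0 0 1
0 0 1 0
1 1 0 0
0 1 1 1

Lights still on: 8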